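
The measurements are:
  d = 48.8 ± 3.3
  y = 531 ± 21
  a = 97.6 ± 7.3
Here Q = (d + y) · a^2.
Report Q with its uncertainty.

(5.52 ± 0.851) × 10^6

Let u = d + y = 580. δu = √(δd² + δy²) = √(10.9 + 441) = 21.3, so δu/u = 0.0367.
Q is then a monomial in u, a:
δQ/Q = √((δu/u)² + (2·δa/a)²) = √(0.00134 + 0.0224) = 0.154
Q = 5.52e+06, so δQ = 0.154 × 5.52e+06 = 8.51e+05.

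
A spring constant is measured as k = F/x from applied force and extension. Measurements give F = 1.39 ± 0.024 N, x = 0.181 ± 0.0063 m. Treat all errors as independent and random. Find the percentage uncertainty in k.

3.89%

Relative error in a monomial: (δk/k)² = Σ (nᵢ · δxᵢ/xᵢ)².
  (1·δF/F)² = (1×0.0173)² = 0.000298;  (-1·δx/x)² = (-1×0.0348)² = 0.00121
δk/k = √(0.00151) = 0.0389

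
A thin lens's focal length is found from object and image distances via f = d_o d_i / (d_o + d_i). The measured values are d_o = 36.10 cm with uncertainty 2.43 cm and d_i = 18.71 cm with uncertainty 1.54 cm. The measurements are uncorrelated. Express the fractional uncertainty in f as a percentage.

5.89%

∂f/∂d_o = (d_i/(d_o+d_i))² = 0.117;  ∂f/∂d_i = (d_o/(d_o+d_i))² = 0.434
δf = √((∂f/∂d_o · δd_o)² + (∂f/∂d_i · δd_i)²) = √(0.0802 + 0.446) = 0.726 cm
f = 12.32 cm, so δf/f = 0.726/12.32 = 0.0589.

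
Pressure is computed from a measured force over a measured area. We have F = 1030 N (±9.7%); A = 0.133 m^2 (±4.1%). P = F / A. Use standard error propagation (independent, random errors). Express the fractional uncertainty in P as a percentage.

Each factor contributes (exponent × relative error)² to (δP/P)²:
  (1·δF/F)² = (1×0.0970)² = 0.00941;  (-1·δA/A)² = (-1×0.0410)² = 0.00168
δP/P = √(0.0111) = 0.105

10.5%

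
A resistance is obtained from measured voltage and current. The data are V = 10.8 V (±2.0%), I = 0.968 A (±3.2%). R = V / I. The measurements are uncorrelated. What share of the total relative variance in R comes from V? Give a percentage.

28.1%

(δR/R)² = (1·δV/V)² + (-1·δI/I)²
  V term: (1×0.0200)² = 0.000400
  I term: (-1×0.0320)² = 0.00102
Total = 0.00142. Share from V = 0.000400/0.00142 = 0.281.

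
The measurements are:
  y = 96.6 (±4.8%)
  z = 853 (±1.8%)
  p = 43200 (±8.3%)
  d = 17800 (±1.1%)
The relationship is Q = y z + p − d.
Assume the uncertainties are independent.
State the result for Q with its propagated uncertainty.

(1.08 ± 0.0554) × 10^5

Let w = y·z = 82400. δw/w = √((1·δy/y)² + (1·δz/z)²) = √(0.00230 + 0.000324) = 0.0513, so δw = 4220.
Q = w + p − d: δQ = √(δw² + δp² + δd²) = √(1.78e+07 + 1.29e+07 + 38300) = 5540
Q = 1.08e+05.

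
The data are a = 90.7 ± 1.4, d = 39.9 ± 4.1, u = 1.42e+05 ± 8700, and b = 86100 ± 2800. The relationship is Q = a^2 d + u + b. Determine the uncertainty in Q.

36400

Let p = a^2·d = 3.28e+05. δp/p = √((2·δa/a)² + (1·δd/d)²) = √(0.000953 + 0.0106) = 0.107, so δp = 35200.
Q = p + u + b: δQ = √(δp² + δu² + δb²) = √(1.24e+09 + 7.57e+07 + 7.84e+06) = 36400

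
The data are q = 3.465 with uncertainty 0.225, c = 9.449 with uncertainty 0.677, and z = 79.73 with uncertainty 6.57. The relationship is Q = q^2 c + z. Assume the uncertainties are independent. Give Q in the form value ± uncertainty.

Let p = q^2·c = 113.4. δp/p = √((2·δq/q)² + (1·δc/c)²) = √(0.0169 + 0.00513) = 0.148, so δp = 16.8.
Q = p + z: δQ = √(δp² + δz²) = √(283 + 43.2) = 18.1
Q = 193.2.

193.2 ± 18.1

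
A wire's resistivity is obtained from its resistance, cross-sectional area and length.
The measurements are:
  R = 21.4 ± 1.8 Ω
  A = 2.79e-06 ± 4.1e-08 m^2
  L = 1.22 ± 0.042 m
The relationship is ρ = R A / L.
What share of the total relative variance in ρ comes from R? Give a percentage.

83.5%

(δρ/ρ)² = (1·δR/R)² + (1·δA/A)² + (-1·δL/L)²
  R term: (1×0.0841)² = 0.00707
  A term: (1×0.0147)² = 0.000216
  L term: (-1×0.0344)² = 0.00119
Total = 0.00848. Share from R = 0.00707/0.00848 = 0.835.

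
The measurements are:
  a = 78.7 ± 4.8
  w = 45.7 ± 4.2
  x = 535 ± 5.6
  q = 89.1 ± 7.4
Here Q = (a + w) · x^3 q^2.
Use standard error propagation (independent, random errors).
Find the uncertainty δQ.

2.67e+13

Let u = a + w = 124. δu = √(δa² + δw²) = √(23.0 + 17.6) = 6.38, so δu/u = 0.0513.
Q is then a monomial in u, x, q:
δQ/Q = √((δu/u)² + (3·δx/x)² + (2·δq/q)²) = √(0.00263 + 0.000986 + 0.0276) = 0.177
Q = 1.51e+14, so δQ = 0.177 × 1.51e+14 = 2.67e+13.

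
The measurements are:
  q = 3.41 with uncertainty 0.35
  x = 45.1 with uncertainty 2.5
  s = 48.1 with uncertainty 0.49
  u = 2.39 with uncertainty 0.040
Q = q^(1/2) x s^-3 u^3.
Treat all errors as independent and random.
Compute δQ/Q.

Since Q is a product/quotient, work with relative uncertainties:
  (½·δq/q)² = (0.5×0.103)² = 0.00263;  (1·δx/x)² = (1×0.0554)² = 0.00307;  (-3·δs/s)² = (-3×0.0102)² = 0.000934;  (3·δu/u)² = (3×0.0167)² = 0.00252
δQ/Q = √(0.00916) = 0.0957

0.0957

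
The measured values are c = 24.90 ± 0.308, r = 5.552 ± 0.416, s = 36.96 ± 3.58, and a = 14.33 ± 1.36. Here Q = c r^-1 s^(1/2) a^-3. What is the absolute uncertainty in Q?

0.00277

Q is a product of powers, so relative uncertainties combine in quadrature:
  (1·δc/c)² = (1×0.0124)² = 0.000153;  (-1·δr/r)² = (-1×0.0749)² = 0.00561;  (½·δs/s)² = (0.5×0.0969)² = 0.00235;  (-3·δa/a)² = (-3×0.0949)² = 0.0811
δQ/Q = √(0.0892) = 0.299
Q = 0.009266, so δQ = 0.299 × 0.009266 = 0.00277.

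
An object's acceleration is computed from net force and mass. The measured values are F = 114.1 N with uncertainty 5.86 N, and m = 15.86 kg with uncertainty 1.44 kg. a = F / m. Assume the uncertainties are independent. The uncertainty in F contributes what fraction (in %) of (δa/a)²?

24.2%

(δa/a)² = (1·δF/F)² + (-1·δm/m)²
  F term: (1×0.0514)² = 0.00264
  m term: (-1×0.0908)² = 0.00824
Total = 0.0109. Share from F = 0.00264/0.0109 = 0.242.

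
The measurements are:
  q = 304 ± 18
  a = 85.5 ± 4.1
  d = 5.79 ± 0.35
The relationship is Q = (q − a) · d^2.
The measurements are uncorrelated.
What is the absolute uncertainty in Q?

Let u = q − a = 218. δu = √(δq² + δa²) = √(324 + 16.8) = 18.5, so δu/u = 0.0845.
Q is then a monomial in u, d:
δQ/Q = √((δu/u)² + (2·δd/d)²) = √(0.00714 + 0.0146) = 0.147
Q = 7330, so δQ = 0.147 × 7330 = 1080.

1080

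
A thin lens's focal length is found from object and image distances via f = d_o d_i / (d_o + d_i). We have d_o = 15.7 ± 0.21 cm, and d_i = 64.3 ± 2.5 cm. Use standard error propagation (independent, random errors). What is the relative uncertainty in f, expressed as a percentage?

∂f/∂d_o = (d_i/(d_o+d_i))² = 0.646;  ∂f/∂d_i = (d_o/(d_o+d_i))² = 0.0385
δf = √((∂f/∂d_o · δd_o)² + (∂f/∂d_i · δd_i)²) = √(0.0184 + 0.00927) = 0.166 cm
f = 12.6 cm, so δf/f = 0.166/12.6 = 0.0132.

1.32%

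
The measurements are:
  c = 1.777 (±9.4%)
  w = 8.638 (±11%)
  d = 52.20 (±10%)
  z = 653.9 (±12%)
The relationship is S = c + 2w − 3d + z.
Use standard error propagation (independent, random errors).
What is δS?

Each term contributes (cᵢ δxᵢ)² to (δS)²:
  (δc)² = 0.0279;  (2·δw)² = 3.61;  (3·δd)² = 245;  (δz)² = 6160
δS = √(6410) = 80.0

80.0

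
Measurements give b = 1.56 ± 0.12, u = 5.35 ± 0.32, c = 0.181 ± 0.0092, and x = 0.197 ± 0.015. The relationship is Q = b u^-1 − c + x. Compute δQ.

Let p = b·u^-1 = 0.292. δp/p = √((1·δb/b)² + (-1·δu/u)²) = √(0.00592 + 0.00358) = 0.0974, so δp = 0.0284.
Q = p − c + x: δQ = √(δp² + δc² + δx²) = √(0.000807 + 8.46e-05 + 0.000225) = 0.0334

0.0334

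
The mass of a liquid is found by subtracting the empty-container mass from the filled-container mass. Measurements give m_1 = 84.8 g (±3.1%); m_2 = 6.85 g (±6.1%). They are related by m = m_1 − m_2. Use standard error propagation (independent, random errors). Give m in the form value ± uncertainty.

Absolute uncertainties add in quadrature for a linear combination:
  (δm_1)² = 6.91;  (δm_2)² = 0.175
δm = √(7.09) = 2.66 g
m = 78.0 g.

78.0 ± 2.66 g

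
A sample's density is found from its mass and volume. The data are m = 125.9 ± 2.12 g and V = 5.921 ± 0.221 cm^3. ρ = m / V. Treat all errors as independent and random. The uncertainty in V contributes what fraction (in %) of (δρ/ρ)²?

(δρ/ρ)² = (1·δm/m)² + (-1·δV/V)²
  m term: (1×0.0168)² = 0.000284
  V term: (-1×0.0373)² = 0.00139
Total = 0.00168. Share from V = 0.00139/0.00168 = 0.831.

83.1%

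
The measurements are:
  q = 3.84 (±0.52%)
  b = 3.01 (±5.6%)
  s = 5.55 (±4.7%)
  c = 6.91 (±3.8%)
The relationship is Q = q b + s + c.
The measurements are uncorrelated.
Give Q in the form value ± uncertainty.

Let p = q·b = 11.6. δp/p = √((1·δq/q)² + (1·δb/b)²) = √(2.7e-05 + 0.00314) = 0.0562, so δp = 0.650.
Q = p + s + c: δQ = √(δp² + δs² + δc²) = √(0.423 + 0.0680 + 0.0689) = 0.748
Q = 24.0.

24.0 ± 0.748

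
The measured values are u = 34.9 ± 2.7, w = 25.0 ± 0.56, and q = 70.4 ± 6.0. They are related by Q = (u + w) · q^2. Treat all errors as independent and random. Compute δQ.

Let h = u + w = 59.9. δh = √(δu² + δw²) = √(7.29 + 0.314) = 2.76, so δh/h = 0.0460.
Q is then a monomial in h, q:
δQ/Q = √((δh/h)² + (2·δq/q)²) = √(0.00212 + 0.0291) = 0.177
Q = 2.97e+05, so δQ = 0.177 × 2.97e+05 = 52400.

52400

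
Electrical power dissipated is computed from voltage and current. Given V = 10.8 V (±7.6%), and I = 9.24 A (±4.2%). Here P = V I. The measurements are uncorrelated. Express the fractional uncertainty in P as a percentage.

8.68%

P is a product of powers, so relative uncertainties combine in quadrature:
  (1·δV/V)² = (1×0.0760)² = 0.00578;  (1·δI/I)² = (1×0.0420)² = 0.00176
δP/P = √(0.00754) = 0.0868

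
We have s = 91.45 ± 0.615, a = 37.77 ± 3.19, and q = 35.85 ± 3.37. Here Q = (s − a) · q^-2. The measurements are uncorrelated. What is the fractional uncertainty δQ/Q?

0.198

Let u = s − a = 53.68. δu = √(δs² + δa²) = √(0.378 + 10.2) = 3.25, so δu/u = 0.0605.
Q is then a monomial in u, q:
δQ/Q = √((δu/u)² + (-2·δq/q)²) = √(0.00366 + 0.0353) = 0.198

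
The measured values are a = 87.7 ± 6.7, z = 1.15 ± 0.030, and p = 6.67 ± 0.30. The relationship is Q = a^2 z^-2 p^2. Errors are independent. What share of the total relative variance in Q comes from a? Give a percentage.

(δQ/Q)² = (2·δa/a)² + (-2·δz/z)² + (2·δp/p)²
  a term: (2×0.0764)² = 0.0233
  z term: (-2×0.0261)² = 0.00272
  p term: (2×0.0450)² = 0.00809
Total = 0.0342. Share from a = 0.0233/0.0342 = 0.683.

68.3%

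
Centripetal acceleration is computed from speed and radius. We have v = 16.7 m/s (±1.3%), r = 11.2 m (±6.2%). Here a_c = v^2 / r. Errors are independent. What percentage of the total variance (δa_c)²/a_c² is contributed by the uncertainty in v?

(δa_c/a_c)² = (2·δv/v)² + (-1·δr/r)²
  v term: (2×0.0130)² = 0.000676
  r term: (-1×0.0620)² = 0.00384
Total = 0.00452. Share from v = 0.000676/0.00452 = 0.150.

15.0%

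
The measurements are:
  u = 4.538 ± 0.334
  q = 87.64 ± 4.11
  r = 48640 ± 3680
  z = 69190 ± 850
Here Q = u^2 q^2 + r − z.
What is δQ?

Let p = u^2·q^2 = 158200. δp/p = √((2·δu/u)² + (2·δq/q)²) = √(0.0217 + 0.00880) = 0.175, so δp = 27600.
Q = p + r − z: δQ = √(δp² + δr² + δz²) = √(7.62e+08 + 1.35e+07 + 7.22e+05) = 27900

27900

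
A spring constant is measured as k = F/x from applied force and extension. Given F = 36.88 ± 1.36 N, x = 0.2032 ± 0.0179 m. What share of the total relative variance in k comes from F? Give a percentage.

14.9%

(δk/k)² = (1·δF/F)² + (-1·δx/x)²
  F term: (1×0.0369)² = 0.00136
  x term: (-1×0.0881)² = 0.00776
Total = 0.00912. Share from F = 0.00136/0.00912 = 0.149.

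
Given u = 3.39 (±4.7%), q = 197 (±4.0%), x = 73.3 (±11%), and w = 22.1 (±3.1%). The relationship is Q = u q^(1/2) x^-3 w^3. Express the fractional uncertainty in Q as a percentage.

Q is a product of powers, so relative uncertainties combine in quadrature:
  (1·δu/u)² = (1×0.0470)² = 0.00221;  (½·δq/q)² = (0.5×0.0400)² = 0.000400;  (-3·δx/x)² = (-3×0.110)² = 0.109;  (3·δw/w)² = (3×0.0310)² = 0.00865
δQ/Q = √(0.120) = 0.347

34.7%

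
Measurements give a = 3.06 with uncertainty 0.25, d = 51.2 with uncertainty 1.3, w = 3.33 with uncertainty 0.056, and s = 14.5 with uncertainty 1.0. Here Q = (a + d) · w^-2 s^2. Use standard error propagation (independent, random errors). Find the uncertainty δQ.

Let u = a + d = 54.3. δu = √(δa² + δd²) = √(0.0625 + 1.69) = 1.32, so δu/u = 0.0244.
Q is then a monomial in u, w, s:
δQ/Q = √((δu/u)² + (-2·δw/w)² + (2·δs/s)²) = √(0.000595 + 0.00113 + 0.0190) = 0.144
Q = 1030, so δQ = 0.144 × 1030 = 148.

148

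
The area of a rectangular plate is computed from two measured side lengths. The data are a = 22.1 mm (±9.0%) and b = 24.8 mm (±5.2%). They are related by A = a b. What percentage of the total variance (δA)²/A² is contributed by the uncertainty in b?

(δA/A)² = (1·δa/a)² + (1·δb/b)²
  a term: (1×0.0900)² = 0.00810
  b term: (1×0.0520)² = 0.00270
Total = 0.0108. Share from b = 0.00270/0.0108 = 0.250.

25.0%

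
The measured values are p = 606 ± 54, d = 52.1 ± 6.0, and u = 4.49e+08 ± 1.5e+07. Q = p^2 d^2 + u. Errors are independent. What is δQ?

2.91e+08

Let w = p^2·d^2 = 9.97e+08. δw/w = √((2·δp/p)² + (2·δd/d)²) = √(0.0318 + 0.0531) = 0.291, so δw = 2.9e+08.
Q = w + u: δQ = √(δw² + δu²) = √(8.43e+16 + 2.25e+14) = 2.91e+08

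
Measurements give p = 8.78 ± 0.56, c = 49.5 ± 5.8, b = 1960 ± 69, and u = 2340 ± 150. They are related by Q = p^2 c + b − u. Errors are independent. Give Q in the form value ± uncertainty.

Let w = p^2·c = 3820. δw/w = √((2·δp/p)² + (1·δc/c)²) = √(0.0163 + 0.0137) = 0.173, so δw = 661.
Q = w + b − u: δQ = √(δw² + δb² + δu²) = √(4.37e+05 + 4760 + 22500) = 681
Q = 3440.

3440 ± 681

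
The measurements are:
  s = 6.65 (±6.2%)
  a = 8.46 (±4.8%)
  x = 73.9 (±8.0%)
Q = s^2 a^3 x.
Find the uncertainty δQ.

4.08e+05

Relative error in a monomial: (δQ/Q)² = Σ (nᵢ · δxᵢ/xᵢ)².
  (2·δs/s)² = (2×0.0620)² = 0.0154;  (3·δa/a)² = (3×0.0480)² = 0.0207;  (1·δx/x)² = (1×0.0800)² = 0.00640
δQ/Q = √(0.0425) = 0.206
Q = 1.98e+06, so δQ = 0.206 × 1.98e+06 = 4.08e+05.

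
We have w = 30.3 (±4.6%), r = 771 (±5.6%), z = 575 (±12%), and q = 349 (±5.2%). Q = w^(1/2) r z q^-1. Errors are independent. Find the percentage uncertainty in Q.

14.4%

Since Q is a product/quotient, work with relative uncertainties:
  (½·δw/w)² = (0.5×0.0460)² = 0.000529;  (1·δr/r)² = (1×0.0560)² = 0.00314;  (1·δz/z)² = (1×0.120)² = 0.0144;  (-1·δq/q)² = (-1×0.0520)² = 0.00270
δQ/Q = √(0.0208) = 0.144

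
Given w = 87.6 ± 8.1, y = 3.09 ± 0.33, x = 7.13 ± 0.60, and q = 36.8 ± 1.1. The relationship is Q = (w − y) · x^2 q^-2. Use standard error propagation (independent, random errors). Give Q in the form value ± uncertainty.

3.17 ± 0.643

Let u = w − y = 84.5. δu = √(δw² + δy²) = √(65.6 + 0.109) = 8.11, so δu/u = 0.0959.
Q is then a monomial in u, x, q:
δQ/Q = √((δu/u)² + (2·δx/x)² + (-2·δq/q)²) = √(0.00920 + 0.0283 + 0.00357) = 0.203
Q = 3.17, so δQ = 0.203 × 3.17 = 0.643.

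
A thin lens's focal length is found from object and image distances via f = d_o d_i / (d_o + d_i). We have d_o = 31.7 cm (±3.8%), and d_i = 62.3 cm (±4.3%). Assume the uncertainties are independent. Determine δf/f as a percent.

2.91%

∂f/∂d_o = (d_i/(d_o+d_i))² = 0.439;  ∂f/∂d_i = (d_o/(d_o+d_i))² = 0.114
δf = √((∂f/∂d_o · δd_o)² + (∂f/∂d_i · δd_i)²) = √(0.280 + 0.0928) = 0.611 cm
f = 21.0 cm, so δf/f = 0.611/21.0 = 0.0291.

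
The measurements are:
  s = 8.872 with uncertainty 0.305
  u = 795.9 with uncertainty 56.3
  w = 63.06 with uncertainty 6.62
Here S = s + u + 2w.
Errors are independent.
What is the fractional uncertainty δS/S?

0.0621

Absolute uncertainties add in quadrature for a linear combination:
  (δs)² = 0.0930;  (δu)² = 3170;  (2·δw)² = 175
δS = √(3350) = 57.8
S = 930.9, so δS/S = 57.8/930.9 = 0.0621.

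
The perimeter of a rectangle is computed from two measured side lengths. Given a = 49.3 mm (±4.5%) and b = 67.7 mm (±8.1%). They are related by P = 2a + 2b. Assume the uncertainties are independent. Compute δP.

Each term contributes (cᵢ δxᵢ)² to (δP)²:
  (2·δa)² = 19.7;  (2·δb)² = 120
δP = √(140) = 11.8 mm

11.8 mm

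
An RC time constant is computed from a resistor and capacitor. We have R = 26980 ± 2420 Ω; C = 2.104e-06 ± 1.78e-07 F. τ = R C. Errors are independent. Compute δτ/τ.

0.123

Products/powers → add relative errors in quadrature, weighted by exponent:
  (1·δR/R)² = (1×0.0897)² = 0.00805;  (1·δC/C)² = (1×0.0846)² = 0.00716
δτ/τ = √(0.0152) = 0.123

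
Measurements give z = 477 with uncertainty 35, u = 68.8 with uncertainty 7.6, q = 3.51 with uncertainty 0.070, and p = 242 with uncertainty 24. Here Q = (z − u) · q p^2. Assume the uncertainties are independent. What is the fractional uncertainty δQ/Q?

Let w = z − u = 408. δw = √(δz² + δu²) = √(1220 + 57.8) = 35.8, so δw/w = 0.0877.
Q is then a monomial in w, q, p:
δQ/Q = √((δw/w)² + (1·δq/q)² + (2·δp/p)²) = √(0.00770 + 0.000398 + 0.0393) = 0.218

0.218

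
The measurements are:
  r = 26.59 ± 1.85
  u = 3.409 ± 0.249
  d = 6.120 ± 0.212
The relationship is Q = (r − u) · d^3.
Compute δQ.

699

Let w = r − u = 23.18. δw = √(δr² + δu²) = √(3.42 + 0.0620) = 1.87, so δw/w = 0.0805.
Q is then a monomial in w, d:
δQ/Q = √((δw/w)² + (3·δd/d)²) = √(0.00648 + 0.0108) = 0.131
Q = 5314, so δQ = 0.131 × 5314 = 699.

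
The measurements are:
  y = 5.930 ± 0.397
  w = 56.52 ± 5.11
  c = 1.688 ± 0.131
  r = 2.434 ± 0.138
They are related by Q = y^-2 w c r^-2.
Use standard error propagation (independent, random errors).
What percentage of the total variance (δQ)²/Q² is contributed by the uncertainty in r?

(δQ/Q)² = (-2·δy/y)² + (1·δw/w)² + (1·δc/c)² + (-2·δr/r)²
  y term: (-2×0.0669)² = 0.0179
  w term: (1×0.0904)² = 0.00817
  c term: (1×0.0776)² = 0.00602
  r term: (-2×0.0567)² = 0.0129
Total = 0.0450. Share from r = 0.0129/0.0450 = 0.286.

28.6%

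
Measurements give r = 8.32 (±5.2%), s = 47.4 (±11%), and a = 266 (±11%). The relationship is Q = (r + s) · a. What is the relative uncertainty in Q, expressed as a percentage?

Let u = r + s = 55.7. δu = √(δr² + δs²) = √(0.187 + 27.2) = 5.23, so δu/u = 0.0939.
Q is then a monomial in u, a:
δQ/Q = √((δu/u)² + (1·δa/a)²) = √(0.00882 + 0.0121) = 0.145

14.5%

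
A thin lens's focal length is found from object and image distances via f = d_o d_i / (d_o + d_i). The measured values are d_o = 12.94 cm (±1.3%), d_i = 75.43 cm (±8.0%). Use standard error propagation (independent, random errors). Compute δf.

∂f/∂d_o = (d_i/(d_o+d_i))² = 0.729;  ∂f/∂d_i = (d_o/(d_o+d_i))² = 0.0214
δf = √((∂f/∂d_o · δd_o)² + (∂f/∂d_i · δd_i)²) = √(0.0150 + 0.0167) = 0.178 cm

0.178 cm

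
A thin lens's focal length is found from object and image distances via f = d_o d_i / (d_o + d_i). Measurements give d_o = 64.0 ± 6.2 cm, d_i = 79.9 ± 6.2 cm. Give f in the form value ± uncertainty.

35.5 ± 2.27 cm

∂f/∂d_o = (d_i/(d_o+d_i))² = 0.308;  ∂f/∂d_i = (d_o/(d_o+d_i))² = 0.198
δf = √((∂f/∂d_o · δd_o)² + (∂f/∂d_i · δd_i)²) = √(3.65 + 1.50) = 2.27 cm
f = 35.5 cm.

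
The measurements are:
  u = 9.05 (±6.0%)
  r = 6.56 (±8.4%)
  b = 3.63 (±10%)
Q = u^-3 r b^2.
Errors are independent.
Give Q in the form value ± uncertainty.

0.117 ± 0.0329

Each factor contributes (exponent × relative error)² to (δQ/Q)²:
  (-3·δu/u)² = (-3×0.0600)² = 0.0324;  (1·δr/r)² = (1×0.0840)² = 0.00706;  (2·δb/b)² = (2×0.100)² = 0.0400
δQ/Q = √(0.0795) = 0.282
Q = 0.117, so δQ = 0.282 × 0.117 = 0.0329.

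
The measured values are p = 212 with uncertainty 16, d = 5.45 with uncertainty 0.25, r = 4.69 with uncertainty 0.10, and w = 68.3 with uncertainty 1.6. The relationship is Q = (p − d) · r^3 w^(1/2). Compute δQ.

Let u = p − d = 207. δu = √(δp² + δd²) = √(256 + 0.0625) = 16.0, so δu/u = 0.0775.
Q is then a monomial in u, r, w:
δQ/Q = √((δu/u)² + (3·δr/r)² + (½·δw/w)²) = √(0.00600 + 0.00409 + 0.000137) = 0.101
Q = 1.76e+05, so δQ = 0.101 × 1.76e+05 = 17800.

17800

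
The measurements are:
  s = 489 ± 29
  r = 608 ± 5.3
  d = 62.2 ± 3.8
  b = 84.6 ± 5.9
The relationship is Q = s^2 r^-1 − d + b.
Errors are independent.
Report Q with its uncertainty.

416 ± 47.3

Let p = s^2·r^-1 = 393. δp/p = √((2·δs/s)² + (-1·δr/r)²) = √(0.0141 + 7.6e-05) = 0.119, so δp = 46.8.
Q = p − d + b: δQ = √(δp² + δd² + δb²) = √(2190 + 14.4 + 34.8) = 47.3
Q = 416.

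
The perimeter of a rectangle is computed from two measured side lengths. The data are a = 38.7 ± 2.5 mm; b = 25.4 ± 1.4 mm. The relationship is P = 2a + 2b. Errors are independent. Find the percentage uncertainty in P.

4.47%

Absolute uncertainties add in quadrature for a linear combination:
  (2·δa)² = 25.0;  (2·δb)² = 7.84
δP = √(32.8) = 5.73 mm
P = 128 mm, so δP/P = 5.73/128 = 0.0447.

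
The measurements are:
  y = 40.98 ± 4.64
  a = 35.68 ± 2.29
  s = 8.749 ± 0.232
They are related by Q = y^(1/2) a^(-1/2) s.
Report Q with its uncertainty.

Since Q is a product/quotient, work with relative uncertainties:
  (½·δy/y)² = (0.5×0.113)² = 0.00321;  (−½·δa/a)² = (-0.5×0.0642)² = 0.00103;  (1·δs/s)² = (1×0.0265)² = 0.000703
δQ/Q = √(0.00494) = 0.0703
Q = 9.376, so δQ = 0.0703 × 9.376 = 0.659.

9.376 ± 0.659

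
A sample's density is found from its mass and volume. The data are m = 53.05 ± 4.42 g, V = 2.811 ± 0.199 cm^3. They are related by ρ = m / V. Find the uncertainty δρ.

2.06 g/cm^3

Since ρ is a product/quotient, work with relative uncertainties:
  (1·δm/m)² = (1×0.0833)² = 0.00694;  (-1·δV/V)² = (-1×0.0708)² = 0.00501
δρ/ρ = √(0.0120) = 0.109
ρ = 18.87 g/cm^3, so δρ = 0.109 × 18.87 = 2.06 g/cm^3.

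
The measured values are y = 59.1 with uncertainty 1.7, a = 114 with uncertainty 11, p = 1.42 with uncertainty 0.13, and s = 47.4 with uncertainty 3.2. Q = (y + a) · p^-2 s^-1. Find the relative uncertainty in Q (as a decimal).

Let u = y + a = 173. δu = √(δy² + δa²) = √(2.89 + 121) = 11.1, so δu/u = 0.0643.
Q is then a monomial in u, p, s:
δQ/Q = √((δu/u)² + (-2·δp/p)² + (-1·δs/s)²) = √(0.00413 + 0.0335 + 0.00456) = 0.205

0.205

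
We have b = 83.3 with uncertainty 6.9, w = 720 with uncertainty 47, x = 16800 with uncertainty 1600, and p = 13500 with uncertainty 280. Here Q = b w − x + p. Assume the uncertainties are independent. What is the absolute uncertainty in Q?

6530

Let h = b·w = 60000. δh/h = √((1·δb/b)² + (1·δw/w)²) = √(0.00686 + 0.00426) = 0.105, so δh = 6330.
Q = h − x + p: δQ = √(δh² + δx² + δp²) = √(4e+07 + 2.56e+06 + 78400) = 6530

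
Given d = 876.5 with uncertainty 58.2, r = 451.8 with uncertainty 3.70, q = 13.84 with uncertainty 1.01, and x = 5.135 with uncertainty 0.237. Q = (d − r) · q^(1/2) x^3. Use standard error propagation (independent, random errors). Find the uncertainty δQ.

Let u = d − r = 424.7. δu = √(δd² + δr²) = √(3390 + 13.7) = 58.3, so δu/u = 0.137.
Q is then a monomial in u, q, x:
δQ/Q = √((δu/u)² + (½·δq/q)² + (3·δx/x)²) = √(0.0189 + 0.00133 + 0.0192) = 0.198
Q = 213900, so δQ = 0.198 × 213900 = 42400.

42400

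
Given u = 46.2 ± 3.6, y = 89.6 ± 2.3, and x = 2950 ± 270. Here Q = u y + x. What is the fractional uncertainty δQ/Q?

Let p = u·y = 4140. δp/p = √((1·δu/u)² + (1·δy/y)²) = √(0.00607 + 0.000659) = 0.0820, so δp = 340.
Q = p + x: δQ = √(δp² + δx²) = √(1.15e+05 + 72900) = 434
Q = 7090, so δQ/Q = 434/7090 = 0.0612.

0.0612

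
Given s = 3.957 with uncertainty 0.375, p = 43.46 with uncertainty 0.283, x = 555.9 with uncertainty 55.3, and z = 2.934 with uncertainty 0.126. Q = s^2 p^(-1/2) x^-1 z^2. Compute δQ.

Q is a product of powers, so relative uncertainties combine in quadrature:
  (2·δs/s)² = (2×0.0948)² = 0.0359;  (−½·δp/p)² = (-0.5×0.00651)² = 1.06e-05;  (-1·δx/x)² = (-1×0.0995)² = 0.00990;  (2·δz/z)² = (2×0.0429)² = 0.00738
δQ/Q = √(0.0532) = 0.231
Q = 0.03678, so δQ = 0.231 × 0.03678 = 0.00848.

0.00848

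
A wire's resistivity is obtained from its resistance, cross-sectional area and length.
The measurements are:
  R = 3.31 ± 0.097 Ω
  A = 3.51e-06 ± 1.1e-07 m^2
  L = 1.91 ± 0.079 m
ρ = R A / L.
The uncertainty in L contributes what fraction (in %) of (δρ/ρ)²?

(δρ/ρ)² = (1·δR/R)² + (1·δA/A)² + (-1·δL/L)²
  R term: (1×0.0293)² = 0.000859
  A term: (1×0.0313)² = 0.000982
  L term: (-1×0.0414)² = 0.00171
Total = 0.00355. Share from L = 0.00171/0.00355 = 0.482.

48.2%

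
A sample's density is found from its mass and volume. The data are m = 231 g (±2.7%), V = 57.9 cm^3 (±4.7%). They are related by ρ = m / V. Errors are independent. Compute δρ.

0.216 g/cm^3

Products/powers → add relative errors in quadrature, weighted by exponent:
  (1·δm/m)² = (1×0.0270)² = 0.000729;  (-1·δV/V)² = (-1×0.0470)² = 0.00221
δρ/ρ = √(0.00294) = 0.0542
ρ = 3.99 g/cm^3, so δρ = 0.0542 × 3.99 = 0.216 g/cm^3.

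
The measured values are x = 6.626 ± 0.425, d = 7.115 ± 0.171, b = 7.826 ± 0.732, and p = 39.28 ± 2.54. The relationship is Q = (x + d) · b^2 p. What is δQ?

6640

Let u = x + d = 13.74. δu = √(δx² + δd²) = √(0.181 + 0.0292) = 0.458, so δu/u = 0.0333.
Q is then a monomial in u, b, p:
δQ/Q = √((δu/u)² + (2·δb/b)² + (1·δp/p)²) = √(0.00111 + 0.0350 + 0.00418) = 0.201
Q = 33060, so δQ = 0.201 × 33060 = 6640.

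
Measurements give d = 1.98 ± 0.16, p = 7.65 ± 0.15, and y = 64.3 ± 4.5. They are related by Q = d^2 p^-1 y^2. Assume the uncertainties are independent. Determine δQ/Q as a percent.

Since Q is a product/quotient, work with relative uncertainties:
  (2·δd/d)² = (2×0.0808)² = 0.0261;  (-1·δp/p)² = (-1×0.0196)² = 0.000384;  (2·δy/y)² = (2×0.0700)² = 0.0196
δQ/Q = √(0.0461) = 0.215

21.5%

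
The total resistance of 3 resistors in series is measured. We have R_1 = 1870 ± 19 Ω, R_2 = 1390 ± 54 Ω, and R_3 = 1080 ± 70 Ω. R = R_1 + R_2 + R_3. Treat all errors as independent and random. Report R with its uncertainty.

Sums and differences: (δR)² = Σ (cᵢ δxᵢ)².
  (δR_1)² = 361;  (δR_2)² = 2920;  (δR_3)² = 4900
δR = √(8180) = 90.4 Ω
R = 4340 Ω.

4340 ± 90.4 Ω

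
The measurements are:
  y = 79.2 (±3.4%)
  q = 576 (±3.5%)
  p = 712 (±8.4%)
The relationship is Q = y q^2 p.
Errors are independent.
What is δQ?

2.14e+09

For a monomial Q ∝ y, q^2, p, fractional errors add in quadrature:
  (1·δy/y)² = (1×0.0340)² = 0.00116;  (2·δq/q)² = (2×0.0350)² = 0.00490;  (1·δp/p)² = (1×0.0840)² = 0.00706
δQ/Q = √(0.0131) = 0.115
Q = 1.87e+10, so δQ = 0.115 × 1.87e+10 = 2.14e+09.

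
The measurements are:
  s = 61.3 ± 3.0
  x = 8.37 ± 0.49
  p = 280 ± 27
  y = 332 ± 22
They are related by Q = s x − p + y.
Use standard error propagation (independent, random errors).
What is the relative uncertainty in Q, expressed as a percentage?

9.27%

Let w = s·x = 513. δw/w = √((1·δs/s)² + (1·δx/x)²) = √(0.00240 + 0.00343) = 0.0763, so δw = 39.2.
Q = w − p + y: δQ = √(δw² + δp² + δy²) = √(1530 + 729 + 484) = 52.4
Q = 565, so δQ/Q = 52.4/565 = 0.0927.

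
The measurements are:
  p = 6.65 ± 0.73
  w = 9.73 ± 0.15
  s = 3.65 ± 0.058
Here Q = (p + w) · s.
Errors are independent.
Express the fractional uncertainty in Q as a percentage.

Let u = p + w = 16.4. δu = √(δp² + δw²) = √(0.533 + 0.0225) = 0.745, so δu/u = 0.0455.
Q is then a monomial in u, s:
δQ/Q = √((δu/u)² + (1·δs/s)²) = √(0.00207 + 0.000253) = 0.0482

4.82%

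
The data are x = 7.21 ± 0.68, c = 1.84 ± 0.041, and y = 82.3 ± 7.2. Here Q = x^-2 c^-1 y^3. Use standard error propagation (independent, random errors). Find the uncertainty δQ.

Since Q is a product/quotient, work with relative uncertainties:
  (-2·δx/x)² = (-2×0.0943)² = 0.0356;  (-1·δc/c)² = (-1×0.0223)² = 0.000497;  (3·δy/y)² = (3×0.0875)² = 0.0689
δQ/Q = √(0.105) = 0.324
Q = 5830, so δQ = 0.324 × 5830 = 1890.

1890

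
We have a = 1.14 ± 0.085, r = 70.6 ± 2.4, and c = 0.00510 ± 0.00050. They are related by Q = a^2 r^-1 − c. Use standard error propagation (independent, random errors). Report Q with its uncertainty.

Let p = a^2·r^-1 = 0.0184. δp/p = √((2·δa/a)² + (-1·δr/r)²) = √(0.0222 + 0.00116) = 0.153, so δp = 0.00282.
Q = p − c: δQ = √(δp² + δc²) = √(7.93e-06 + 2.5e-07) = 0.00286
Q = 0.0133.

0.0133 ± 0.00286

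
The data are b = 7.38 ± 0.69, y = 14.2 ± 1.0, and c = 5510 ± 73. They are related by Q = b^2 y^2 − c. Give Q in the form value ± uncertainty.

Let p = b^2·y^2 = 11000. δp/p = √((2·δb/b)² + (2·δy/y)²) = √(0.0350 + 0.0198) = 0.234, so δp = 2570.
Q = p − c: δQ = √(δp² + δc²) = √(6.61e+06 + 5330) = 2570
Q = 5470.

5470 ± 2570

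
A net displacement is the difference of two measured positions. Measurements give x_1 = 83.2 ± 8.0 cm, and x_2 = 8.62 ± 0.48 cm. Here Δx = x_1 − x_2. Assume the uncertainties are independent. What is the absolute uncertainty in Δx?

8.01 cm

For a sum/difference, combine absolute errors in quadrature:
  (δx_1)² = 64.0;  (δx_2)² = 0.230
δΔx = √(64.2) = 8.01 cm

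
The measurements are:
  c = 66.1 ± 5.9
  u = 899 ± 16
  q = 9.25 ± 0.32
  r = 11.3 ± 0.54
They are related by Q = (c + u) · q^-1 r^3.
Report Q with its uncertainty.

(1.51 ± 0.224) × 10^5

Let w = c + u = 965. δw = √(δc² + δu²) = √(34.8 + 256) = 17.1, so δw/w = 0.0177.
Q is then a monomial in w, q, r:
δQ/Q = √((δw/w)² + (-1·δq/q)² + (3·δr/r)²) = √(0.000312 + 0.00120 + 0.0206) = 0.149
Q = 1.51e+05, so δQ = 0.149 × 1.51e+05 = 22400.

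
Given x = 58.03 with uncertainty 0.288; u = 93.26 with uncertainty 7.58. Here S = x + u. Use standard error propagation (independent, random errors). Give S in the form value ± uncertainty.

Sums and differences: (δS)² = Σ (cᵢ δxᵢ)².
  (δx)² = 0.0829;  (δu)² = 57.5
δS = √(57.5) = 7.59
S = 151.3.

151.3 ± 7.59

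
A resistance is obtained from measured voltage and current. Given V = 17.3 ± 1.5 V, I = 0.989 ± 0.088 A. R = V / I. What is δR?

2.17 Ω

R is a product of powers, so relative uncertainties combine in quadrature:
  (1·δV/V)² = (1×0.0867)² = 0.00752;  (-1·δI/I)² = (-1×0.0890)² = 0.00792
δR/R = √(0.0154) = 0.124
R = 17.5 Ω, so δR = 0.124 × 17.5 = 2.17 Ω.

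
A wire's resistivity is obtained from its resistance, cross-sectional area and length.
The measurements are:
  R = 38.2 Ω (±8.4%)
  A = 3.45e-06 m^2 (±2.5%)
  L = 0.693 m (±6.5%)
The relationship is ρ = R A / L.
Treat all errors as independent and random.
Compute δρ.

2.08e-05 Ω·m

Products/powers → add relative errors in quadrature, weighted by exponent:
  (1·δR/R)² = (1×0.0840)² = 0.00706;  (1·δA/A)² = (1×0.0250)² = 0.000625;  (-1·δL/L)² = (-1×0.0650)² = 0.00423
δρ/ρ = √(0.0119) = 0.109
ρ = 0.000190 Ω·m, so δρ = 0.109 × 0.000190 = 2.08e-05 Ω·m.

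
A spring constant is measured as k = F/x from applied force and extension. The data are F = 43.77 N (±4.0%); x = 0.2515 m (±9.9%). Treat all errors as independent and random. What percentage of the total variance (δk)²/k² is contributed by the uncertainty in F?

14.0%

(δk/k)² = (1·δF/F)² + (-1·δx/x)²
  F term: (1×0.0400)² = 0.00160
  x term: (-1×0.0990)² = 0.00980
Total = 0.0114. Share from F = 0.00160/0.0114 = 0.140.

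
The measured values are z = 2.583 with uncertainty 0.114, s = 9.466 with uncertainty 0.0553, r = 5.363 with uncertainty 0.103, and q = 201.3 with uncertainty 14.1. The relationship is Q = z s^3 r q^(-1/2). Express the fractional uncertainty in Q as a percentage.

Each factor contributes (exponent × relative error)² to (δQ/Q)²:
  (1·δz/z)² = (1×0.0441)² = 0.00195;  (3·δs/s)² = (3×0.00584)² = 0.000307;  (1·δr/r)² = (1×0.0192)² = 0.000369;  (−½·δq/q)² = (-0.5×0.0700)² = 0.00123
δQ/Q = √(0.00385) = 0.0621

6.21%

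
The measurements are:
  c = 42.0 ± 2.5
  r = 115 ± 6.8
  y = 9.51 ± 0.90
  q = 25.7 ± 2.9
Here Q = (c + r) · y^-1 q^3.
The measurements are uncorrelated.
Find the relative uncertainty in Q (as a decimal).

0.355

Let u = c + r = 157. δu = √(δc² + δr²) = √(6.25 + 46.2) = 7.24, so δu/u = 0.0461.
Q is then a monomial in u, y, q:
δQ/Q = √((δu/u)² + (-1·δy/y)² + (3·δq/q)²) = √(0.00213 + 0.00896 + 0.115) = 0.355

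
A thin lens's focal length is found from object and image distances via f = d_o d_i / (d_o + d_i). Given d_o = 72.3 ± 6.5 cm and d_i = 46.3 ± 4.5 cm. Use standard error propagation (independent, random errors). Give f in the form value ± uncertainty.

∂f/∂d_o = (d_i/(d_o+d_i))² = 0.152;  ∂f/∂d_i = (d_o/(d_o+d_i))² = 0.372
δf = √((∂f/∂d_o · δd_o)² + (∂f/∂d_i · δd_i)²) = √(0.981 + 2.80) = 1.94 cm
f = 28.2 cm.

28.2 ± 1.94 cm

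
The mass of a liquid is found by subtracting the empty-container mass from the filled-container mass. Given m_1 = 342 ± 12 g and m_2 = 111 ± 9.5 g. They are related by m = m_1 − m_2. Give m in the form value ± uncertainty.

231 ± 15.3 g

Absolute uncertainties add in quadrature for a linear combination:
  (δm_1)² = 144;  (δm_2)² = 90.2
δm = √(234) = 15.3 g
m = 231 g.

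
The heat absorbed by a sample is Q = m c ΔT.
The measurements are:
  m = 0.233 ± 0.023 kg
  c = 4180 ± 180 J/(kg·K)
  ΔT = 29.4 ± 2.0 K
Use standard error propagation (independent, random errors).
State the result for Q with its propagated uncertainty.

Each factor contributes (exponent × relative error)² to (δQ/Q)²:
  (1·δm/m)² = (1×0.0987)² = 0.00974;  (1·δc/c)² = (1×0.0431)² = 0.00185;  (1·δΔT/ΔT)² = (1×0.0680)² = 0.00463
δQ/Q = √(0.0162) = 0.127
Q = 28600 J, so δQ = 0.127 × 28600 = 3650 J.

28600 ± 3650 J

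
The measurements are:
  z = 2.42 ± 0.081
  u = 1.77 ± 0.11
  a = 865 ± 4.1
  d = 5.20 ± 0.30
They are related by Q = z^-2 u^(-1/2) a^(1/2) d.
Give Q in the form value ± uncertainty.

19.6 ± 1.84

Relative error in a monomial: (δQ/Q)² = Σ (nᵢ · δxᵢ/xᵢ)².
  (-2·δz/z)² = (-2×0.0335)² = 0.00448;  (−½·δu/u)² = (-0.5×0.0621)² = 0.000966;  (½·δa/a)² = (0.5×0.00474)² = 5.62e-06;  (1·δd/d)² = (1×0.0577)² = 0.00333
δQ/Q = √(0.00878) = 0.0937
Q = 19.6, so δQ = 0.0937 × 19.6 = 1.84.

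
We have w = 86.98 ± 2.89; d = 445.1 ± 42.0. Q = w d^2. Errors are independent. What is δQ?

3.3e+06

Each factor contributes (exponent × relative error)² to (δQ/Q)²:
  (1·δw/w)² = (1×0.0332)² = 0.00110;  (2·δd/d)² = (2×0.0944)² = 0.0356
δQ/Q = √(0.0367) = 0.192
Q = 1.723e+07, so δQ = 0.192 × 1.723e+07 = 3.3e+06.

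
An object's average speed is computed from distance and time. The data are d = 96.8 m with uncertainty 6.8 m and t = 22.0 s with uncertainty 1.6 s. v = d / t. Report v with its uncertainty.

Each factor contributes (exponent × relative error)² to (δv/v)²:
  (1·δd/d)² = (1×0.0702)² = 0.00493;  (-1·δt/t)² = (-1×0.0727)² = 0.00529
δv/v = √(0.0102) = 0.101
v = 4.40 m/s, so δv = 0.101 × 4.40 = 0.445 m/s.

4.40 ± 0.445 m/s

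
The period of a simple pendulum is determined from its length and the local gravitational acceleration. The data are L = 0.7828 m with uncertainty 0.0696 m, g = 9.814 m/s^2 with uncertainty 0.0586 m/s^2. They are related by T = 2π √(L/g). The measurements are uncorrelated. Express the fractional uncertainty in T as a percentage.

Products/powers → add relative errors in quadrature, weighted by exponent:
  (½·δL/L)² = (0.5×0.0889)² = 0.00198;  (−½·δg/g)² = (-0.5×0.00597)² = 8.91e-06
δT/T = √(0.00199) = 0.0446

4.46%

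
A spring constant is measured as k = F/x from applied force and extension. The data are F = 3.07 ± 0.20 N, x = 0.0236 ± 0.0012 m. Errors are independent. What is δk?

10.8 N/m

Relative error in a monomial: (δk/k)² = Σ (nᵢ · δxᵢ/xᵢ)².
  (1·δF/F)² = (1×0.0651)² = 0.00424;  (-1·δx/x)² = (-1×0.0508)² = 0.00259
δk/k = √(0.00683) = 0.0826
k = 130 N/m, so δk = 0.0826 × 130 = 10.8 N/m.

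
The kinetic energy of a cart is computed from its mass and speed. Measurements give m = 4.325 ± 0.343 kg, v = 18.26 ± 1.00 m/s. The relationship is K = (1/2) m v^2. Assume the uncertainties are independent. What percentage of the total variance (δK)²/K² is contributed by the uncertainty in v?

(δK/K)² = (1·δm/m)² + (2·δv/v)²
  m term: (1×0.0793)² = 0.00629
  v term: (2×0.0548)² = 0.0120
Total = 0.0183. Share from v = 0.0120/0.0183 = 0.656.

65.6%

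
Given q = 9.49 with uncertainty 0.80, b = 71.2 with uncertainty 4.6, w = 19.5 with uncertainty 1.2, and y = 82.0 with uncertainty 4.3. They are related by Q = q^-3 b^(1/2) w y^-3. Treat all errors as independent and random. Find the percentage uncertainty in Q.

Relative error in a monomial: (δQ/Q)² = Σ (nᵢ · δxᵢ/xᵢ)².
  (-3·δq/q)² = (-3×0.0843)² = 0.0640;  (½·δb/b)² = (0.5×0.0646)² = 0.00104;  (1·δw/w)² = (1×0.0615)² = 0.00379;  (-3·δy/y)² = (-3×0.0524)² = 0.0247
δQ/Q = √(0.0935) = 0.306

30.6%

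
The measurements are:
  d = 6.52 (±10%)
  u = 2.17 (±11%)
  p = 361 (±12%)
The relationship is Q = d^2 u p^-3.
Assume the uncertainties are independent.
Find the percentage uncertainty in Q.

Since Q is a product/quotient, work with relative uncertainties:
  (2·δd/d)² = (2×0.100)² = 0.0400;  (1·δu/u)² = (1×0.110)² = 0.0121;  (-3·δp/p)² = (-3×0.120)² = 0.130
δQ/Q = √(0.182) = 0.426

42.6%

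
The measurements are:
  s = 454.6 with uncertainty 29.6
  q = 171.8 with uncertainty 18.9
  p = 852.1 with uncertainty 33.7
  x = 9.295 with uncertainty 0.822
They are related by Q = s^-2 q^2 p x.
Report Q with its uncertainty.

Each factor contributes (exponent × relative error)² to (δQ/Q)²:
  (-2·δs/s)² = (-2×0.0651)² = 0.0170;  (2·δq/q)² = (2×0.110)² = 0.0484;  (1·δp/p)² = (1×0.0395)² = 0.00156;  (1·δx/x)² = (1×0.0884)² = 0.00782
δQ/Q = √(0.0748) = 0.273
Q = 1131, so δQ = 0.273 × 1131 = 309.

1131 ± 309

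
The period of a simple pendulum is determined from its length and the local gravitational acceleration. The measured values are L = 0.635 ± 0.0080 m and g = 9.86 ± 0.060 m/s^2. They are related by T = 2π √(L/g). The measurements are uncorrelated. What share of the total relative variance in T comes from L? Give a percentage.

(δT/T)² = (½·δL/L)² + (−½·δg/g)²
  L term: (0.5×0.0126)² = 3.97e-05
  g term: (-0.5×0.00609)² = 9.26e-06
Total = 4.89e-05. Share from L = 3.97e-05/4.89e-05 = 0.811.

81.1%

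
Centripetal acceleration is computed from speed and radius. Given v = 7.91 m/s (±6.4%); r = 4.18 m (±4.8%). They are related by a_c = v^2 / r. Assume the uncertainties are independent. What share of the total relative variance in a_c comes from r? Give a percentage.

12.3%

(δa_c/a_c)² = (2·δv/v)² + (-1·δr/r)²
  v term: (2×0.0640)² = 0.0164
  r term: (-1×0.0480)² = 0.00230
Total = 0.0187. Share from r = 0.00230/0.0187 = 0.123.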